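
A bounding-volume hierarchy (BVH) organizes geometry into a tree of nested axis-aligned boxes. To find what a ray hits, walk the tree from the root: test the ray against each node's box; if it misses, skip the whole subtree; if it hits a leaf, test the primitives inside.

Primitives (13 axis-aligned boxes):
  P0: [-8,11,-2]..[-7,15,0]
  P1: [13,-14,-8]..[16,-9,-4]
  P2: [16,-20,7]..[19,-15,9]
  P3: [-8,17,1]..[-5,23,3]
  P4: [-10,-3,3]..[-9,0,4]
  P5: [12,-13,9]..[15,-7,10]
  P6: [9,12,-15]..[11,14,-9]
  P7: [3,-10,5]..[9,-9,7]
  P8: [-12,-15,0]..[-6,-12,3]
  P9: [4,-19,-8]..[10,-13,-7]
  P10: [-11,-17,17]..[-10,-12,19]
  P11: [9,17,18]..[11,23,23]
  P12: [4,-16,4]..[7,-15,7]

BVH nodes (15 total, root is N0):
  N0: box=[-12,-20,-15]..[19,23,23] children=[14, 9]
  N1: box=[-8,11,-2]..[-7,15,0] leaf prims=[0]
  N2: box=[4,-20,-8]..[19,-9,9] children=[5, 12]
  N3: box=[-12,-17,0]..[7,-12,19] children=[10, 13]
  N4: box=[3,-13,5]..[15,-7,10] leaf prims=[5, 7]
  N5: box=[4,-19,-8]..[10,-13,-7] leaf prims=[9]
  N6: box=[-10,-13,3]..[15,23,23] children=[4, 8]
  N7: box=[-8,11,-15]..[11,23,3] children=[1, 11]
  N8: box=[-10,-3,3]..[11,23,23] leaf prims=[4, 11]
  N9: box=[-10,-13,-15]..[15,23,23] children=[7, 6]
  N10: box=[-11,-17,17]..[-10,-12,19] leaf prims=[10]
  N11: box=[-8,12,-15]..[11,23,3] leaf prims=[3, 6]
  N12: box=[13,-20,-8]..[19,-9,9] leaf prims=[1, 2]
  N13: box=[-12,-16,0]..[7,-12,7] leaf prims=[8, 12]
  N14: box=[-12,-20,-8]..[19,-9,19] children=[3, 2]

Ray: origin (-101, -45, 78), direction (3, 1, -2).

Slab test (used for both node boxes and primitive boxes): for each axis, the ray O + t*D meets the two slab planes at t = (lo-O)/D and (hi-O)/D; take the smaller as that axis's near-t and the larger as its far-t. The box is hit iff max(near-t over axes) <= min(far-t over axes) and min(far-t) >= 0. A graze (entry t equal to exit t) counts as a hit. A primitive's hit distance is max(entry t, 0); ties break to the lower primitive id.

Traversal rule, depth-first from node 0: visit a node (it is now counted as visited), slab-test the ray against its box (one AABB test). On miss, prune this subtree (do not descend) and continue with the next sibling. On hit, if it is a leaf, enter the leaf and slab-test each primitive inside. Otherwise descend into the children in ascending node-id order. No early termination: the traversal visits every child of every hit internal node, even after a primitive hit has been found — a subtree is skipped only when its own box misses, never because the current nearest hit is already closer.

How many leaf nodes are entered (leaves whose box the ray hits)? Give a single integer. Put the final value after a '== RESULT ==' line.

Trace the traversal:
N0 x:[89/3,40] y:[25,68] z:[55/2,93/2] -> hit [89/3,40], descend [9, 14]
  N9 x:[91/3,116/3] y:[32,68] z:[55/2,93/2] -> hit [32,116/3], descend [6, 7]
    N6 x:[91/3,116/3] y:[32,68] z:[55/2,75/2] -> hit [32,75/2], descend [4, 8]
      N4 x:[104/3,116/3] y:[32,38] z:[34,73/2] -> hit [104/3,73/2] leaf, test {P5(miss), P7@t=71/2}
      N8 x:[91/3,112/3] y:[42,68] z:[55/2,75/2] -> miss, prune
    N7 x:[31,112/3] y:[56,68] z:[75/2,93/2] -> miss, prune
  N14 x:[89/3,40] y:[25,36] z:[59/2,43] -> hit [89/3,36], descend [2, 3]
    N2 x:[35,40] y:[25,36] z:[69/2,43] -> hit [35,36], descend [5, 12]
      N5 x:[35,37] y:[26,32] z:[85/2,43] -> miss, prune
      N12 x:[38,40] y:[25,36] z:[69/2,43] -> miss, prune
    N3 x:[89/3,36] y:[28,33] z:[59/2,39] -> hit [89/3,33], descend [10, 13]
      N10 x:[30,91/3] y:[28,33] z:[59/2,61/2] -> hit [30,91/3] leaf, test {P10@t=30}
      N13 x:[89/3,36] y:[29,33] z:[71/2,39] -> miss, prune

Visited [0, 9, 6, 4, 8, 7, 14, 2, 5, 12, 3, 10, 13]. Tests: 13 box, 2 leaf. Nearest: P10.

== RESULT ==
2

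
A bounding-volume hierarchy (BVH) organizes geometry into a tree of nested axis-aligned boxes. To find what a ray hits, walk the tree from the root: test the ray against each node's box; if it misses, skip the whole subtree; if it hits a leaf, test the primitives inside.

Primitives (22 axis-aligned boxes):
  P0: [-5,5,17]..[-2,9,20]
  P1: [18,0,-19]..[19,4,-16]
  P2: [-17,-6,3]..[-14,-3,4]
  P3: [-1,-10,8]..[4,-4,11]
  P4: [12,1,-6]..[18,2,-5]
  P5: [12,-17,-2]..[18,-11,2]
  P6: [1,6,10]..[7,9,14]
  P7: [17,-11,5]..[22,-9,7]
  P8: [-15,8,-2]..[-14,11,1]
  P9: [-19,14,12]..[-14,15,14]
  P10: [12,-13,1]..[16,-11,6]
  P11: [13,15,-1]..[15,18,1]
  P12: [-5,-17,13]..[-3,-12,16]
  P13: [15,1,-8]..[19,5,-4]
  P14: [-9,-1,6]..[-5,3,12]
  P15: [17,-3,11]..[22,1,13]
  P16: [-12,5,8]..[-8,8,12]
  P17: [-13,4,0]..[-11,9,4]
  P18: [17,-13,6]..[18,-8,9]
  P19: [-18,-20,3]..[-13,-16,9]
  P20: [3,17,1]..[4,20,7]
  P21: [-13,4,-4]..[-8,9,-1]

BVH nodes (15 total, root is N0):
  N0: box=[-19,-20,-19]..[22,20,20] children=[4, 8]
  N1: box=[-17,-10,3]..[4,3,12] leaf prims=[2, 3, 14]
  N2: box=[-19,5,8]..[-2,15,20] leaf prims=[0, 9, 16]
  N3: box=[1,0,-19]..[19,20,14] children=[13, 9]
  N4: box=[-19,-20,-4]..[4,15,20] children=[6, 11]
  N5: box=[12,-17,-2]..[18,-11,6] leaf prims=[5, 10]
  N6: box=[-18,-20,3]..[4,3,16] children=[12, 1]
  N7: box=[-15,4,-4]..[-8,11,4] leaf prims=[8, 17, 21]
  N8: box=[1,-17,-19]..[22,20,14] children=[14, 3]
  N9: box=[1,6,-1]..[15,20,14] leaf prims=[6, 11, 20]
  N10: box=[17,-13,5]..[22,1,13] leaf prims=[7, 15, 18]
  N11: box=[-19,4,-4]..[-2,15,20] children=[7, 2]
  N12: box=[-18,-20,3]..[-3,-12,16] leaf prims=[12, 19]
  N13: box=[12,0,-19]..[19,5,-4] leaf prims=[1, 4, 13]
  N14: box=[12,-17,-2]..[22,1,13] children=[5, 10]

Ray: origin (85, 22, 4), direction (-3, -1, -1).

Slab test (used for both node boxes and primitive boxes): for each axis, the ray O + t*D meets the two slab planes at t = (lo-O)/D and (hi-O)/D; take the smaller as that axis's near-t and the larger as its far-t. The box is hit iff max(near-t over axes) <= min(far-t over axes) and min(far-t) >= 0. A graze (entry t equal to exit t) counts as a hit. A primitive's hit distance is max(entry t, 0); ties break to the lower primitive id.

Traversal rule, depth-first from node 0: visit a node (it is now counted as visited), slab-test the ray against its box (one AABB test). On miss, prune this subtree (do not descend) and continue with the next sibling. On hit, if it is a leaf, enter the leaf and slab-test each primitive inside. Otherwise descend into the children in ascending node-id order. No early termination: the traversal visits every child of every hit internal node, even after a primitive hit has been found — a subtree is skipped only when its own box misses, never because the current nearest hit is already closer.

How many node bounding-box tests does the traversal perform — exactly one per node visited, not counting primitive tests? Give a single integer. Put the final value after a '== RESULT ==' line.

Trace the traversal:
N0 x:[21,104/3] y:[2,42] z:[-16,23] -> hit [21,23], descend [4, 8]
  N4 x:[27,104/3] y:[7,42] z:[-16,8] -> miss, prune
  N8 x:[21,28] y:[2,39] z:[-10,23] -> hit [21,23], descend [3, 14]
    N3 x:[22,28] y:[2,22] z:[-10,23] -> hit [22,22], descend [9, 13]
      N9 x:[70/3,28] y:[2,16] z:[-10,5] -> miss, prune
      N13 x:[22,73/3] y:[17,22] z:[8,23] -> hit [22,22] leaf, test {P1@t=22, P4(miss), P13(miss)}
    N14 x:[21,73/3] y:[21,39] z:[-9,6] -> miss, prune

Visited [0, 4, 8, 3, 9, 13, 14]. Tests: 7 box, 1 leaf. Nearest: P1.

== RESULT ==
7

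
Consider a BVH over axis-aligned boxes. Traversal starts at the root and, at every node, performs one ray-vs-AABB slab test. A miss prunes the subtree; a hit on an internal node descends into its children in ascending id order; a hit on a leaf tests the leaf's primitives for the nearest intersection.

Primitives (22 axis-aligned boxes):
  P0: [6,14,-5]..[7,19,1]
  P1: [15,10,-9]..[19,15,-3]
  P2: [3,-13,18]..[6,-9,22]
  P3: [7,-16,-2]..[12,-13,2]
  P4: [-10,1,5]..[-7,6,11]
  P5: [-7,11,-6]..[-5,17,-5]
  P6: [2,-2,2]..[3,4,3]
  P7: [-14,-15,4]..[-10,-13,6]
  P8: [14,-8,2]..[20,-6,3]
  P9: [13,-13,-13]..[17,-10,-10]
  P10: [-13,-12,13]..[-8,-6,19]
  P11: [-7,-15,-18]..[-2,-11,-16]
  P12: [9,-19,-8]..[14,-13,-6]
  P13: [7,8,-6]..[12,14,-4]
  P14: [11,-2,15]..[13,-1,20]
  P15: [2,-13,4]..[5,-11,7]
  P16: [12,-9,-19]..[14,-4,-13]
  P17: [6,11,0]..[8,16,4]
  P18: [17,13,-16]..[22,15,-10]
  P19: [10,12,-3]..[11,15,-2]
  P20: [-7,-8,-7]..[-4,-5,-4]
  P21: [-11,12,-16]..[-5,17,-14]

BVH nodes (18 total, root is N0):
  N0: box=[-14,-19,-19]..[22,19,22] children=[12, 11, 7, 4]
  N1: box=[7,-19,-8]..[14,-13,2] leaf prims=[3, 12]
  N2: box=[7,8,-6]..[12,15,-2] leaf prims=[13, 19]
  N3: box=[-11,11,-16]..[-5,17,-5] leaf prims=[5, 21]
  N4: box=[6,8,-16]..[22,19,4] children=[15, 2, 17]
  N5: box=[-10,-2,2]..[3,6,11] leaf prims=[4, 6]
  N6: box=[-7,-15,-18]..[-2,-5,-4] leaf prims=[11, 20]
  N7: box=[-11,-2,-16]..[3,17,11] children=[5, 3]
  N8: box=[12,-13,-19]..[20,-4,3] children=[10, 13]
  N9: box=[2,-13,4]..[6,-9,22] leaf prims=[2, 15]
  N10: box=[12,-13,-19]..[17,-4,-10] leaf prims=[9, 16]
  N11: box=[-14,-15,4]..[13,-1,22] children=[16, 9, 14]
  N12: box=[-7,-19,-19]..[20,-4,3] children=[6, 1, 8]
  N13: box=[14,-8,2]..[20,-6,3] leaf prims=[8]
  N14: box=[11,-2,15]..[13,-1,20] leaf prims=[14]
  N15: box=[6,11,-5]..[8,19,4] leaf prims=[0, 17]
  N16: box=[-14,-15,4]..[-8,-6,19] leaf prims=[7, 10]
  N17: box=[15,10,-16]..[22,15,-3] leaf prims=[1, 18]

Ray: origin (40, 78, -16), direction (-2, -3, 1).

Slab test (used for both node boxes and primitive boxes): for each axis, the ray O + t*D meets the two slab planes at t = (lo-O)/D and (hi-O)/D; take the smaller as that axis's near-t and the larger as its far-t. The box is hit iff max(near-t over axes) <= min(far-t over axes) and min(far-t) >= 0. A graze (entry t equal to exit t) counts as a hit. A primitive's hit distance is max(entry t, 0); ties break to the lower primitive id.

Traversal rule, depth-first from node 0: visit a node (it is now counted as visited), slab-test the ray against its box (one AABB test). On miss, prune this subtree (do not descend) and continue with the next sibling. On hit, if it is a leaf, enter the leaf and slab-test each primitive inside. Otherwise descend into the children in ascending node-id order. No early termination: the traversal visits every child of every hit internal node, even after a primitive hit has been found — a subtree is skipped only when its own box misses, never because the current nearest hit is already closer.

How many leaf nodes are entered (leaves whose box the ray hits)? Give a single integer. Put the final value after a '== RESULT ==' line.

Traverse from the root:
N0 x:[9,27] y:[59/3,97/3] z:[-3,38] -> hit [59/3,27], descend [4, 7, 11, 12]
  N4 x:[9,17] y:[59/3,70/3] z:[0,20] -> miss, prune
  N7 x:[37/2,51/2] y:[61/3,80/3] z:[0,27] -> hit [61/3,51/2], descend [3, 5]
    N3 x:[45/2,51/2] y:[61/3,67/3] z:[0,11] -> miss, prune
    N5 x:[37/2,25] y:[24,80/3] z:[18,27] -> hit [24,25] leaf, test {P4@t=24, P6(miss)}
  N11 x:[27/2,27] y:[79/3,31] z:[20,38] -> hit [79/3,27], descend [9, 14, 16]
    N9 x:[17,19] y:[29,91/3] z:[20,38] -> miss, prune
    N14 x:[27/2,29/2] y:[79/3,80/3] z:[31,36] -> miss, prune
    N16 x:[24,27] y:[28,31] z:[20,35] -> miss, prune
  N12 x:[10,47/2] y:[82/3,97/3] z:[-3,19] -> miss, prune

Visited [0, 4, 7, 3, 5, 11, 9, 14, 16, 12]. Tests: 10 box, 1 leaf. Nearest: P4.

== RESULT ==
1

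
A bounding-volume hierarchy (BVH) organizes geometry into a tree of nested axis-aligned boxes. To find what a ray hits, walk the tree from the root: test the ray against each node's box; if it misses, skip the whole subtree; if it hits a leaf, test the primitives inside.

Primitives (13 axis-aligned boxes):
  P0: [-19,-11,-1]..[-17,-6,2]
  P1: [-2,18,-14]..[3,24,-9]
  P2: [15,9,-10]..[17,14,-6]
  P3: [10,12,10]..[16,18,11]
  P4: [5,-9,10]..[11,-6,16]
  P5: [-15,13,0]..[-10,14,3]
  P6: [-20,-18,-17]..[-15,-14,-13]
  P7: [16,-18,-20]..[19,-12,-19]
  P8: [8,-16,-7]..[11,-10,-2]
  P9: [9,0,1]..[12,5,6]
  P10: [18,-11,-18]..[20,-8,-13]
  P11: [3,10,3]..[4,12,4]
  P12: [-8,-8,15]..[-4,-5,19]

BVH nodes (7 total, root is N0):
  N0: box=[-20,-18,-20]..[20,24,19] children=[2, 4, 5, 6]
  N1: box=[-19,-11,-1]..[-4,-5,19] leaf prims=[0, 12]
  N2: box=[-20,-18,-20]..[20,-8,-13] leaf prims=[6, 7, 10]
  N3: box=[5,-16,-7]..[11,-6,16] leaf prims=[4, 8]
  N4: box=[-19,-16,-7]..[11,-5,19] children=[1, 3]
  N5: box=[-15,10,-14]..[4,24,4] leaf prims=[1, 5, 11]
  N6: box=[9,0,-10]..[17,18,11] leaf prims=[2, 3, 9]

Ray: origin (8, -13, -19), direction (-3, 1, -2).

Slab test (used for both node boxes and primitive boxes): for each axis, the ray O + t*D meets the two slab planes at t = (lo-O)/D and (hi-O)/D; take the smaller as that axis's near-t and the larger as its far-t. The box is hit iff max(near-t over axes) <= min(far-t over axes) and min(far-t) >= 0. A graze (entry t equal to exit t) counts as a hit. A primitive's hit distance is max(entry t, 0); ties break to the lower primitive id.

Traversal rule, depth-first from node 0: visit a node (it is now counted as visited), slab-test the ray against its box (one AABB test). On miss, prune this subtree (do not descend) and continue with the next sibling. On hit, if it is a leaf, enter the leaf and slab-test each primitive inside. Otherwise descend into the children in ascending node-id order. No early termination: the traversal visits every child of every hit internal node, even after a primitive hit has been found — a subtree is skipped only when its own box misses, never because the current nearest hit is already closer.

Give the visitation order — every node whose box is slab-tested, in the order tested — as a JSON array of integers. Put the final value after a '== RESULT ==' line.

Traverse from the root:
N0 x:[-4,28/3] y:[-5,37] z:[-19,1/2] -> hit [-4,1/2], descend [2, 4, 5, 6]
  N2 x:[-4,28/3] y:[-5,5] z:[-3,1/2] -> hit [-3,1/2] leaf, test {P6(miss), P7(miss), P10(miss)}
  N4 x:[-1,9] y:[-3,8] z:[-19,-6] -> miss, prune
  N5 x:[4/3,23/3] y:[23,37] z:[-23/2,-5/2] -> miss, prune
  N6 x:[-3,-1/3] y:[13,31] z:[-15,-9/2] -> miss, prune

5 AABB tests over nodes [0, 2, 4, 5, 6]; 1 leaf entered; closest miss.

== RESULT ==
[0, 2, 4, 5, 6]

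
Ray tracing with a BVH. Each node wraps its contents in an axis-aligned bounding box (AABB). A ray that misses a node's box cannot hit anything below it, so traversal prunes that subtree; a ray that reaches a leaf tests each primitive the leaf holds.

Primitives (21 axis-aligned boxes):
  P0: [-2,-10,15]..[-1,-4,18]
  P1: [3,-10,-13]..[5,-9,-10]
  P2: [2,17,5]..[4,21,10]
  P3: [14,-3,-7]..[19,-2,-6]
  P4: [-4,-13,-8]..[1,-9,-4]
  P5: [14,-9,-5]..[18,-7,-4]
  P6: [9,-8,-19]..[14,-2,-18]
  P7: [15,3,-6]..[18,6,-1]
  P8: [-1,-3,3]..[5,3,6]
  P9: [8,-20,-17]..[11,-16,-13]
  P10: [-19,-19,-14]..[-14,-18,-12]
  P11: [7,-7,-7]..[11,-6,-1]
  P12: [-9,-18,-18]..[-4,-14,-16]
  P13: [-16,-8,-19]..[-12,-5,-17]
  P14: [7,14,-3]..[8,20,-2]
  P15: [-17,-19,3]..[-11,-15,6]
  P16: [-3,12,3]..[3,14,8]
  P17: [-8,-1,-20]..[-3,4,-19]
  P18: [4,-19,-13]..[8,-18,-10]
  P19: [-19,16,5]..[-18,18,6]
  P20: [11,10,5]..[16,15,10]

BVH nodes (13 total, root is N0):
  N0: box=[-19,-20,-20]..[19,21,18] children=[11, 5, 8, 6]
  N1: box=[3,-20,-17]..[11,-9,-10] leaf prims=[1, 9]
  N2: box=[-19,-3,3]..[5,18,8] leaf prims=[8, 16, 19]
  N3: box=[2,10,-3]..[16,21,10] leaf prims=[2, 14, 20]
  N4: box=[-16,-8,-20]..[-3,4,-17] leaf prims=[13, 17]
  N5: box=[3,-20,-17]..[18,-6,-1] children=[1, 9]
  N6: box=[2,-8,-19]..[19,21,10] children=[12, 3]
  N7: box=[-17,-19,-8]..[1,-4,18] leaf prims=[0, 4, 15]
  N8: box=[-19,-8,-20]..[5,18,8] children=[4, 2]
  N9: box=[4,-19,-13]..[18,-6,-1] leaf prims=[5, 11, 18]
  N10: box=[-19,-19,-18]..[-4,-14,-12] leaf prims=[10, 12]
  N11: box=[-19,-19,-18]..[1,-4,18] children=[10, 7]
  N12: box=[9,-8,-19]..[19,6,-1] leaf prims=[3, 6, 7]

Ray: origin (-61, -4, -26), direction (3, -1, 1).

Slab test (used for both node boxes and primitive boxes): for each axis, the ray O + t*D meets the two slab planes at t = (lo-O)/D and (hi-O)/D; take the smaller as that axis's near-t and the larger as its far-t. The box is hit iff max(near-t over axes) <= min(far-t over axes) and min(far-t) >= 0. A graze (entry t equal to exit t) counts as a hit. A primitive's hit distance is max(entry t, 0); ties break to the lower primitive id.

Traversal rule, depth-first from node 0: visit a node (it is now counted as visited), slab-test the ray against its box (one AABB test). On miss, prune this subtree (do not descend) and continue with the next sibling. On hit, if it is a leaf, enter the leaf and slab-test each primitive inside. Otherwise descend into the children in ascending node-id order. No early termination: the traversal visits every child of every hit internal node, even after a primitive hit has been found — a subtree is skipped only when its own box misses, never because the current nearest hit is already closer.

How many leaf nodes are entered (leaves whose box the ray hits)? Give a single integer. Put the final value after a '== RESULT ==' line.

Traverse from the root:
N0 x:[14,80/3] y:[-25,16] z:[6,44] -> hit [14,16], descend [5, 6, 8, 11]
  N5 x:[64/3,79/3] y:[2,16] z:[9,25] -> miss, prune
  N6 x:[21,80/3] y:[-25,4] z:[7,36] -> miss, prune
  N8 x:[14,22] y:[-22,4] z:[6,34] -> miss, prune
  N11 x:[14,62/3] y:[0,15] z:[8,44] -> hit [14,15], descend [7, 10]
    N7 x:[44/3,62/3] y:[0,15] z:[18,44] -> miss, prune
    N10 x:[14,19] y:[10,15] z:[8,14] -> hit [14,14] leaf, test {P10@t=14, P12(miss)}

Summary -> nodes [0, 5, 6, 8, 11, 7, 10]; box-tests=7; leaf-entries=1; first=P10

== RESULT ==
1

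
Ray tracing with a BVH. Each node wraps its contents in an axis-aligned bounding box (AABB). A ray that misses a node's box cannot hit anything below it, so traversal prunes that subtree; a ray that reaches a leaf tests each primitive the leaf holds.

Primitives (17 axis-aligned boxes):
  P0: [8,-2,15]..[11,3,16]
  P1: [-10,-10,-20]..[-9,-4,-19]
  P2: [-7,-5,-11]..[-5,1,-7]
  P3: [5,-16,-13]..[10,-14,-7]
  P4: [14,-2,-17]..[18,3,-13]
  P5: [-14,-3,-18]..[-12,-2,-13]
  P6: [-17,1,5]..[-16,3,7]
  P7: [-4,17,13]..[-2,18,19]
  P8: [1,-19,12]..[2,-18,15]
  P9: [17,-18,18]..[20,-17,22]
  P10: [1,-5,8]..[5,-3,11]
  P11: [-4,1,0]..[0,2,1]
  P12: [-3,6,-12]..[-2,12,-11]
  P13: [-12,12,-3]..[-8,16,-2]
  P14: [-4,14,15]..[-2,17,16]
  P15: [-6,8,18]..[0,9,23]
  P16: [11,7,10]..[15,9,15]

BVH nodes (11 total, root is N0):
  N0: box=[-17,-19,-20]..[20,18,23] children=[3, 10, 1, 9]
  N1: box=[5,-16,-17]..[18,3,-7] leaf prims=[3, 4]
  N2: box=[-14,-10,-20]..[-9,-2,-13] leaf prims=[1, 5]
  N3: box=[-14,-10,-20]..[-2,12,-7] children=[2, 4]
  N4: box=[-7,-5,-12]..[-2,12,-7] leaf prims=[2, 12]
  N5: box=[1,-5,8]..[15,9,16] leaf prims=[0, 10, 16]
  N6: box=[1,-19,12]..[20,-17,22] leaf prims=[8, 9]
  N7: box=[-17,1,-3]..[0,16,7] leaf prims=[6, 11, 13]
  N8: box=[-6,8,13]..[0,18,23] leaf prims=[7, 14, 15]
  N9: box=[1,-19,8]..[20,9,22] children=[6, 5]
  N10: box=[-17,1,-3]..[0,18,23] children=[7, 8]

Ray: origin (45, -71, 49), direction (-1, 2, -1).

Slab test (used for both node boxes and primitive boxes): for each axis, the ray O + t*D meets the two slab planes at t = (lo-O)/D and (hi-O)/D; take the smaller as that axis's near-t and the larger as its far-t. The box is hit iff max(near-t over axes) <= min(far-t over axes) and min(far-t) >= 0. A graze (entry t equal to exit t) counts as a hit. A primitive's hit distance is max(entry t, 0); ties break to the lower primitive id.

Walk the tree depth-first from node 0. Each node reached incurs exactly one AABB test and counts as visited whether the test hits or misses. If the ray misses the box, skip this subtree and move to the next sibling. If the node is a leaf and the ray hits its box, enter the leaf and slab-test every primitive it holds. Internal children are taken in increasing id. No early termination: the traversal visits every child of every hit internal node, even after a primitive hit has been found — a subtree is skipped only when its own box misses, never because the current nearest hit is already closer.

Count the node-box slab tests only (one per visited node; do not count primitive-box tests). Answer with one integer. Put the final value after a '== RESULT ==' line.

Traverse from the root:
N0 x:[25,62] y:[26,89/2] z:[26,69] -> hit [26,89/2], descend [1, 3, 9, 10]
  N1 x:[27,40] y:[55/2,37] z:[56,66] -> miss, prune
  N3 x:[47,59] y:[61/2,83/2] z:[56,69] -> miss, prune
  N9 x:[25,44] y:[26,40] z:[27,41] -> hit [27,40], descend [5, 6]
    N5 x:[30,44] y:[33,40] z:[33,41] -> hit [33,40] leaf, test {P0(miss), P10(miss), P16(miss)}
    N6 x:[25,44] y:[26,27] z:[27,37] -> hit [27,27] leaf, test {P8(miss), P9@t=27}
  N10 x:[45,62] y:[36,89/2] z:[26,52] -> miss, prune

order=[0, 1, 3, 9, 5, 6, 10]  |boxes|=7  |leaves|=2  hit=P9

== RESULT ==
7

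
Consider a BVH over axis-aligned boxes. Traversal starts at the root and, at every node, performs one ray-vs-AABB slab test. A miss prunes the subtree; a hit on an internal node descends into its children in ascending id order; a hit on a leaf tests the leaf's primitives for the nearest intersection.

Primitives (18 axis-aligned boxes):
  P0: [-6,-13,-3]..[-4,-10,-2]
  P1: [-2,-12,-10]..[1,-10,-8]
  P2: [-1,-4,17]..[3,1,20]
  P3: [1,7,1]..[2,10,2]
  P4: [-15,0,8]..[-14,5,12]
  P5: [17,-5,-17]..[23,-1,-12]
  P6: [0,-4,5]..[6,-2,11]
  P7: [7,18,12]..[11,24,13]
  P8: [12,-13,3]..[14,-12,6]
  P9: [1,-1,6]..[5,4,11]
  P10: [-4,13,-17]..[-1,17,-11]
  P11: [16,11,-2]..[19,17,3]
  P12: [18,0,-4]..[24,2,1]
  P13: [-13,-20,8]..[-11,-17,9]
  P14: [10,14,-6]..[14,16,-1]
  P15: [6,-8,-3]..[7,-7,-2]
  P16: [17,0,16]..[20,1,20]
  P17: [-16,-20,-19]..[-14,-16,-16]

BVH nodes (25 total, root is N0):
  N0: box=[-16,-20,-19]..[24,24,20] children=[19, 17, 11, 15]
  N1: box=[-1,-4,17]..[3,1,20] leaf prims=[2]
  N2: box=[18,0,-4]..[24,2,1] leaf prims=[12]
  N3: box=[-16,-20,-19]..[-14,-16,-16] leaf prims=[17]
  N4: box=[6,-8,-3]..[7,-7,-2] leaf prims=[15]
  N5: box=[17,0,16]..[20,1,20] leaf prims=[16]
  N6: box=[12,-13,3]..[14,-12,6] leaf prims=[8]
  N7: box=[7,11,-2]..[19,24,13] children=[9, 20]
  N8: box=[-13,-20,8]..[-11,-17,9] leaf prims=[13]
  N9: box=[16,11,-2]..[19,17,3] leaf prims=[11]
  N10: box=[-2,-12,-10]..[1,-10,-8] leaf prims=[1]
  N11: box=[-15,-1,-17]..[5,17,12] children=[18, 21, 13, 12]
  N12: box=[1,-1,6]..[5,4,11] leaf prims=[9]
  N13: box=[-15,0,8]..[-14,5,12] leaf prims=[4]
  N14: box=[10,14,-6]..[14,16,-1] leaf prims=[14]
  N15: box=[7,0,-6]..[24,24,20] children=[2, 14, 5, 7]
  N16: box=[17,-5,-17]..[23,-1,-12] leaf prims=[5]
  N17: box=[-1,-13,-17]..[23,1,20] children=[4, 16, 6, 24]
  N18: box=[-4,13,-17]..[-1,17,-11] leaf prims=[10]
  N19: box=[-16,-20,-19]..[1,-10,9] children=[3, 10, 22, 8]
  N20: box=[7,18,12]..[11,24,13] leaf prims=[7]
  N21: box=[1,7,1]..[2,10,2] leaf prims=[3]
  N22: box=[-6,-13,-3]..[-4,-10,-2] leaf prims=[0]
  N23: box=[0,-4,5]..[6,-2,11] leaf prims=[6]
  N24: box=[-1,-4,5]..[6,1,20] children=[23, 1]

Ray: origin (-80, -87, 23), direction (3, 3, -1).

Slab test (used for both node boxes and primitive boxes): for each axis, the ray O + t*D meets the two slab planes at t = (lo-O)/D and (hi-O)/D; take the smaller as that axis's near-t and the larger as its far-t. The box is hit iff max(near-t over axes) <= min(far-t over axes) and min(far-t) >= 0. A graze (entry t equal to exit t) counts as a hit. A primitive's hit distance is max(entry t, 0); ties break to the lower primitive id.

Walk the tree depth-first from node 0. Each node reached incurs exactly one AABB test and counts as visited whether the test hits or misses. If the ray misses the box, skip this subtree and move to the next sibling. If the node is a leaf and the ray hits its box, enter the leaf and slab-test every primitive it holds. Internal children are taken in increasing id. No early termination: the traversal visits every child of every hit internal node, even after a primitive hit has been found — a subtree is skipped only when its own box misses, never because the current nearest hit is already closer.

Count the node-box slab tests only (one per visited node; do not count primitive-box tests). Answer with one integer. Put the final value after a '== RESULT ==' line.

Traverse from the root:
N0 x:[64/3,104/3] y:[67/3,37] z:[3,42] -> hit [67/3,104/3], descend [11, 15, 17, 19]
  N11 x:[65/3,85/3] y:[86/3,104/3] z:[11,40] -> miss, prune
  N15 x:[29,104/3] y:[29,37] z:[3,29] -> hit [29,29], descend [2, 5, 7, 14]
    N2 x:[98/3,104/3] y:[29,89/3] z:[22,27] -> miss, prune
    N5 x:[97/3,100/3] y:[29,88/3] z:[3,7] -> miss, prune
    N7 x:[29,33] y:[98/3,37] z:[10,25] -> miss, prune
    N14 x:[30,94/3] y:[101/3,103/3] z:[24,29] -> miss, prune
  N17 x:[79/3,103/3] y:[74/3,88/3] z:[3,40] -> hit [79/3,88/3], descend [4, 6, 16, 24]
    N4 x:[86/3,29] y:[79/3,80/3] z:[25,26] -> miss, prune
    N6 x:[92/3,94/3] y:[74/3,25] z:[17,20] -> miss, prune
    N16 x:[97/3,103/3] y:[82/3,86/3] z:[35,40] -> miss, prune
    N24 x:[79/3,86/3] y:[83/3,88/3] z:[3,18] -> miss, prune
  N19 x:[64/3,27] y:[67/3,77/3] z:[14,42] -> hit [67/3,77/3], descend [3, 8, 10, 22]
    N3 x:[64/3,22] y:[67/3,71/3] z:[39,42] -> miss, prune
    N8 x:[67/3,23] y:[67/3,70/3] z:[14,15] -> miss, prune
    N10 x:[26,27] y:[25,77/3] z:[31,33] -> miss, prune
    N22 x:[74/3,76/3] y:[74/3,77/3] z:[25,26] -> hit [25,76/3] leaf, test {P0@t=25}

order=[0, 11, 15, 2, 5, 7, 14, 17, 4, 6, 16, 24, 19, 3, 8, 10, 22]  |boxes|=17  |leaves|=1  hit=P0

== RESULT ==
17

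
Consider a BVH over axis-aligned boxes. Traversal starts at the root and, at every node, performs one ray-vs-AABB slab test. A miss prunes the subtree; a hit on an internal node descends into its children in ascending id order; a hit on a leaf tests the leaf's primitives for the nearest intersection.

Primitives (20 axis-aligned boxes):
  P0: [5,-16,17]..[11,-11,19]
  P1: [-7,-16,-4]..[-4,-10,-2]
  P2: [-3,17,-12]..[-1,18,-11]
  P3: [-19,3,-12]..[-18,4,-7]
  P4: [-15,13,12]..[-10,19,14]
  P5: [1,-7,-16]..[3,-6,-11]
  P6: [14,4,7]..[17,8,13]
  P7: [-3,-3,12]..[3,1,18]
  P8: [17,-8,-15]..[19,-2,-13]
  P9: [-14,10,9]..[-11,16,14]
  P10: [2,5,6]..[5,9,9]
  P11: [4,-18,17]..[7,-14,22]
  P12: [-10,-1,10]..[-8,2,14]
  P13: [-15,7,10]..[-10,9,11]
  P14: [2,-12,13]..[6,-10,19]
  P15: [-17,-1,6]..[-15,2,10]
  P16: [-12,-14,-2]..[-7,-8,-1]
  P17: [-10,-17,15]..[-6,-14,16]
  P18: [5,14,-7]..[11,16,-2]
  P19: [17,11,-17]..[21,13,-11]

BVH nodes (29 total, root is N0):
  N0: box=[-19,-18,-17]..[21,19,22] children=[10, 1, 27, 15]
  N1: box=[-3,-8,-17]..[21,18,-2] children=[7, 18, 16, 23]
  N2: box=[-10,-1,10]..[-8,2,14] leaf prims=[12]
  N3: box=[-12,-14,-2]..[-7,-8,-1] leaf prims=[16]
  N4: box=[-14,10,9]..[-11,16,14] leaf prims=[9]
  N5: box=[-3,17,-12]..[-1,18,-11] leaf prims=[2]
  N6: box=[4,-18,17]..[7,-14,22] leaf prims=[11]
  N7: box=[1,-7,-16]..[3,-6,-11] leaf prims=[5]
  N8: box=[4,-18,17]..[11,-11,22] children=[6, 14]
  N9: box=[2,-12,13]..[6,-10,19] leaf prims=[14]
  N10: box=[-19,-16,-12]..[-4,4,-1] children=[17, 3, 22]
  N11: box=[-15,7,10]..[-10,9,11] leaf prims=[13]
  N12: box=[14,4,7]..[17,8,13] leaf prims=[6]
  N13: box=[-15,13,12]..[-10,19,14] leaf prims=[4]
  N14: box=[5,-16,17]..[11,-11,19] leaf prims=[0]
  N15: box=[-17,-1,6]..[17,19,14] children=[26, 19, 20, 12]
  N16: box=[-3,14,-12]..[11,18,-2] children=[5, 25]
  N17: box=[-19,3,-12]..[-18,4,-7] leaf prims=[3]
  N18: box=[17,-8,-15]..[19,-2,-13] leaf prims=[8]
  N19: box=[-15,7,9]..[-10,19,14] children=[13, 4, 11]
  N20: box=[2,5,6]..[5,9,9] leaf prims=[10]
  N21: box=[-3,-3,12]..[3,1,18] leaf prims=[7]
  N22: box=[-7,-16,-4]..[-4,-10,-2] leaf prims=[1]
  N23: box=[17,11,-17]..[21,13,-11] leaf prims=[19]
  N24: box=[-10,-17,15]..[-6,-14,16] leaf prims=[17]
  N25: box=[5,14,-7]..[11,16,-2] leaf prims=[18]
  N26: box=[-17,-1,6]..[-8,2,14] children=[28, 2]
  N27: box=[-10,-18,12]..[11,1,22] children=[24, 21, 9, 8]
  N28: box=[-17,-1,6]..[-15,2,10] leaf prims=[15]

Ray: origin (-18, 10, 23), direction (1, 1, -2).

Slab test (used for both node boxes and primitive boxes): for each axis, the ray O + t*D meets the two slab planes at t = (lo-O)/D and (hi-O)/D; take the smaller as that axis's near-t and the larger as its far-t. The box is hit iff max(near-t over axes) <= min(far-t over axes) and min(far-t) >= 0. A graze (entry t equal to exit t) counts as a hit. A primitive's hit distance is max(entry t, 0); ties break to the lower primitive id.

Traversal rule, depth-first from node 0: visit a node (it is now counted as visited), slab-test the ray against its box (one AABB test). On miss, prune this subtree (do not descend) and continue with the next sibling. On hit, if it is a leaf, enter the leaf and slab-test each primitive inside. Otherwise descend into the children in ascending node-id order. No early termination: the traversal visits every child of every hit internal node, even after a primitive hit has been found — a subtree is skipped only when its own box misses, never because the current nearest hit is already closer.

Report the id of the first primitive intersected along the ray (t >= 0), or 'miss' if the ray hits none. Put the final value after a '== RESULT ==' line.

Trace the traversal:
N0 x:[-1,39] y:[-28,9] z:[1/2,20] -> hit [1/2,9], descend [1, 10, 15, 27]
  N1 x:[15,39] y:[-18,8] z:[25/2,20] -> miss, prune
  N10 x:[-1,14] y:[-26,-6] z:[12,35/2] -> miss, prune
  N15 x:[1,35] y:[-11,9] z:[9/2,17/2] -> hit [9/2,17/2], descend [12, 19, 20, 26]
    N12 x:[32,35] y:[-6,-2] z:[5,8] -> miss, prune
    N19 x:[3,8] y:[-3,9] z:[9/2,7] -> hit [9/2,7], descend [4, 11, 13]
      N4 x:[4,7] y:[0,6] z:[9/2,7] -> hit [9/2,6] leaf, test {P9@t=9/2}
      N11 x:[3,8] y:[-3,-1] z:[6,13/2] -> miss, prune
      N13 x:[3,8] y:[3,9] z:[9/2,11/2] -> hit [9/2,11/2] leaf, test {P4@t=9/2}
    N20 x:[20,23] y:[-5,-1] z:[7,17/2] -> miss, prune
    N26 x:[1,10] y:[-11,-8] z:[9/2,17/2] -> miss, prune
  N27 x:[8,29] y:[-28,-9] z:[1/2,11/2] -> miss, prune

Visited [0, 1, 10, 15, 12, 19, 4, 11, 13, 20, 26, 27]. Tests: 12 box, 2 leaf. Nearest: P4.

== RESULT ==
4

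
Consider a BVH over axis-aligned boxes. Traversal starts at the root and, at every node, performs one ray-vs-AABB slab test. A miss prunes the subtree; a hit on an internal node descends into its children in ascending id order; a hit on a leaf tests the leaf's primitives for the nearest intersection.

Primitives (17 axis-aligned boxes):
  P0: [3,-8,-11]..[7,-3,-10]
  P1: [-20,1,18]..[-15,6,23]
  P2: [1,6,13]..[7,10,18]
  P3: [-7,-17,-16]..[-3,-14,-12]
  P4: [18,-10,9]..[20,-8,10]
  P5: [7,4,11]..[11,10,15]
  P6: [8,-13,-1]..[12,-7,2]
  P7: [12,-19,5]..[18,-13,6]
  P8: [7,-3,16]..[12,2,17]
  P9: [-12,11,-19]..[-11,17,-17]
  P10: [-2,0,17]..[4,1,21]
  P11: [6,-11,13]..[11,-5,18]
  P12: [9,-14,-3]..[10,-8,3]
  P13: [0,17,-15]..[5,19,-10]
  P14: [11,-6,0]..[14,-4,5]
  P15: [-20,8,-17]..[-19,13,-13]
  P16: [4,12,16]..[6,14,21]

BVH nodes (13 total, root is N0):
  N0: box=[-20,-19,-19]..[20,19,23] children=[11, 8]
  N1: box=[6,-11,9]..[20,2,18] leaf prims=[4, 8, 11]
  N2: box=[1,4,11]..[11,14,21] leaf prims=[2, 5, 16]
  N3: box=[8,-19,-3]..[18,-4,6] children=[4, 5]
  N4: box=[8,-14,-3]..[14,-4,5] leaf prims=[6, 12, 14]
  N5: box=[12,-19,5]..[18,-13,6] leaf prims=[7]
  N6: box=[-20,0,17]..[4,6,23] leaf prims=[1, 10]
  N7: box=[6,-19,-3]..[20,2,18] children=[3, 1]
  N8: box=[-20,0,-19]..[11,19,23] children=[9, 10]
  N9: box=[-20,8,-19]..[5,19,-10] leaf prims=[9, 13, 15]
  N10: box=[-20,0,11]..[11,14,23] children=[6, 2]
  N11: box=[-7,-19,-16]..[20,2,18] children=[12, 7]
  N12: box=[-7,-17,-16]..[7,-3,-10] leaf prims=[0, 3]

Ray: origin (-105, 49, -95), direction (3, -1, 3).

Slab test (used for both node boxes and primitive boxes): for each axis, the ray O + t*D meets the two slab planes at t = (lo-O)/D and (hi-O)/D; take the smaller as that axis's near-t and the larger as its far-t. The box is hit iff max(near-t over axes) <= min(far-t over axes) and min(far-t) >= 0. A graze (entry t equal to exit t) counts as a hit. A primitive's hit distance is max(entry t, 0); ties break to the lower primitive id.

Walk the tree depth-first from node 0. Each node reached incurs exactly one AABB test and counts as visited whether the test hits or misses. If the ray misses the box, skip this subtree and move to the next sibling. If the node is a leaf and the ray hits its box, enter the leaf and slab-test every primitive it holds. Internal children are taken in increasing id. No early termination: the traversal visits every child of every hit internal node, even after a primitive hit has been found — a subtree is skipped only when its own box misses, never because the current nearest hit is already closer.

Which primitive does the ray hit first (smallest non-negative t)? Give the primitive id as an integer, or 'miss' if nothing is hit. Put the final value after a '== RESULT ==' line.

Walk:
N0 x:[85/3,125/3] y:[30,68] z:[76/3,118/3] -> hit [30,118/3], descend [8, 11]
  N8 x:[85/3,116/3] y:[30,49] z:[76/3,118/3] -> hit [30,116/3], descend [9, 10]
    N9 x:[85/3,110/3] y:[30,41] z:[76/3,85/3] -> miss, prune
    N10 x:[85/3,116/3] y:[35,49] z:[106/3,118/3] -> hit [106/3,116/3], descend [2, 6]
      N2 x:[106/3,116/3] y:[35,45] z:[106/3,116/3] -> hit [106/3,116/3] leaf, test {P2(miss), P5(miss), P16@t=37}
      N6 x:[85/3,109/3] y:[43,49] z:[112/3,118/3] -> miss, prune
  N11 x:[98/3,125/3] y:[47,68] z:[79/3,113/3] -> miss, prune

Summary -> nodes [0, 8, 9, 10, 2, 6, 11]; box-tests=7; leaf-entries=1; first=P16

== RESULT ==
16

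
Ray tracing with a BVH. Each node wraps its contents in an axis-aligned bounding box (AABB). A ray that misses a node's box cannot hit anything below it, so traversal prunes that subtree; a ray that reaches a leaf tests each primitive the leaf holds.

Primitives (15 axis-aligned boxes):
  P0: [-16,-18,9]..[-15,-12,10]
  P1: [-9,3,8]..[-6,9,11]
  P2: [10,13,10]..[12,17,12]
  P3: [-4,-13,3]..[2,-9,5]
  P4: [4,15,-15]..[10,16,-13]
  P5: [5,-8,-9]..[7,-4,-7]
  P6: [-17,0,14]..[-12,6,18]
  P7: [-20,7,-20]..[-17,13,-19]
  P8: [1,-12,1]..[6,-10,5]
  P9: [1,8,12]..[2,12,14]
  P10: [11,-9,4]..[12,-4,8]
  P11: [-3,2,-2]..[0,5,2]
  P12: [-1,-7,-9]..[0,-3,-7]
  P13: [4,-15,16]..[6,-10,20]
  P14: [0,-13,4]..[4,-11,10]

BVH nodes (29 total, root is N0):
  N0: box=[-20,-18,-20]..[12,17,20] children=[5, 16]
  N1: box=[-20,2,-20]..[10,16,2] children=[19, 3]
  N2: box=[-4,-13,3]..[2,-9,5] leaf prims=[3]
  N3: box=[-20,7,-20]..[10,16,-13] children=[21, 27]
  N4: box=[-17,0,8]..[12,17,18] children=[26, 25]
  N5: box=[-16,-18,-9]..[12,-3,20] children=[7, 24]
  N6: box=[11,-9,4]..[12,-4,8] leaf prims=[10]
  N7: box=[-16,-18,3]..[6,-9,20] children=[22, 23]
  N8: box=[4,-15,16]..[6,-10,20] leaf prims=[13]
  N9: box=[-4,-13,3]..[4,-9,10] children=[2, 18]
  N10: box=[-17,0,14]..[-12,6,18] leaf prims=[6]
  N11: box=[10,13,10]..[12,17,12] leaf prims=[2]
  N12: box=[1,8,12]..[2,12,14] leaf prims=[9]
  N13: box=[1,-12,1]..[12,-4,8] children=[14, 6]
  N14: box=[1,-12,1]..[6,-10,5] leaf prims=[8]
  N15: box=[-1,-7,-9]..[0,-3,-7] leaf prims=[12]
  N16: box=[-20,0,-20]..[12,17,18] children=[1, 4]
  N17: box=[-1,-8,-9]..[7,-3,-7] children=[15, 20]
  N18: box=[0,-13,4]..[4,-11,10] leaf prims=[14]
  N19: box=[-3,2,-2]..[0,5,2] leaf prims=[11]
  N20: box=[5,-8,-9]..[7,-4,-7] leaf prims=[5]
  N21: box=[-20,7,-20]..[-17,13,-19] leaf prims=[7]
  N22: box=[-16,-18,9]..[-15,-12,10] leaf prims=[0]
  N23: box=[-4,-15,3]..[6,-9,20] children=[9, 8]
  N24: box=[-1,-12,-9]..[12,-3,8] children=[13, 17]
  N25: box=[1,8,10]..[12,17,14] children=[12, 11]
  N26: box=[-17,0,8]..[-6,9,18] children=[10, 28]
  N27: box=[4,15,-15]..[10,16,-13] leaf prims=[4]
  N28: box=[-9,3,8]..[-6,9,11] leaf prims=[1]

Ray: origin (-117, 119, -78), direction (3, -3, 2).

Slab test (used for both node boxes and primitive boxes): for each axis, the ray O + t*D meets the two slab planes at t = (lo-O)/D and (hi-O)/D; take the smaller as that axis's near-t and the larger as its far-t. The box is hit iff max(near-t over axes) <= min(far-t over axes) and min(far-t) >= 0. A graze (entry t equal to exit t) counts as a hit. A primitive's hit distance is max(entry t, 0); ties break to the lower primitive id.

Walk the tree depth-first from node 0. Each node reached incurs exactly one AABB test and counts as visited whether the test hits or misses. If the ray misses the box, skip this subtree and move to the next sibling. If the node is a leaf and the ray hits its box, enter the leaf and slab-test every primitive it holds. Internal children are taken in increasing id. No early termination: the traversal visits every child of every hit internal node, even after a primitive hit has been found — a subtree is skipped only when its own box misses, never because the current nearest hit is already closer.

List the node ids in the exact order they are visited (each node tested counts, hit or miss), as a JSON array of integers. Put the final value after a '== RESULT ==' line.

Trace the traversal:
N0 x:[97/3,43] y:[34,137/3] z:[29,49] -> hit [34,43], descend [5, 16]
  N5 x:[101/3,43] y:[122/3,137/3] z:[69/2,49] -> hit [122/3,43], descend [7, 24]
    N7 x:[101/3,41] y:[128/3,137/3] z:[81/2,49] -> miss, prune
    N24 x:[116/3,43] y:[122/3,131/3] z:[69/2,43] -> hit [122/3,43], descend [13, 17]
      N13 x:[118/3,43] y:[41,131/3] z:[79/2,43] -> hit [41,43], descend [6, 14]
        N6 x:[128/3,43] y:[41,128/3] z:[41,43] -> hit [128/3,128/3] leaf, test {P10@t=128/3}
        N14 x:[118/3,41] y:[43,131/3] z:[79/2,83/2] -> miss, prune
      N17 x:[116/3,124/3] y:[122/3,127/3] z:[69/2,71/2] -> miss, prune
  N16 x:[97/3,43] y:[34,119/3] z:[29,48] -> hit [34,119/3], descend [1, 4]
    N1 x:[97/3,127/3] y:[103/3,39] z:[29,40] -> hit [103/3,39], descend [3, 19]
      N3 x:[97/3,127/3] y:[103/3,112/3] z:[29,65/2] -> miss, prune
      N19 x:[38,39] y:[38,39] z:[38,40] -> hit [38,39] leaf, test {P11@t=38}
    N4 x:[100/3,43] y:[34,119/3] z:[43,48] -> miss, prune

order=[0, 5, 7, 24, 13, 6, 14, 17, 16, 1, 3, 19, 4]  |boxes|=13  |leaves|=2  hit=P11

== RESULT ==
[0, 5, 7, 24, 13, 6, 14, 17, 16, 1, 3, 19, 4]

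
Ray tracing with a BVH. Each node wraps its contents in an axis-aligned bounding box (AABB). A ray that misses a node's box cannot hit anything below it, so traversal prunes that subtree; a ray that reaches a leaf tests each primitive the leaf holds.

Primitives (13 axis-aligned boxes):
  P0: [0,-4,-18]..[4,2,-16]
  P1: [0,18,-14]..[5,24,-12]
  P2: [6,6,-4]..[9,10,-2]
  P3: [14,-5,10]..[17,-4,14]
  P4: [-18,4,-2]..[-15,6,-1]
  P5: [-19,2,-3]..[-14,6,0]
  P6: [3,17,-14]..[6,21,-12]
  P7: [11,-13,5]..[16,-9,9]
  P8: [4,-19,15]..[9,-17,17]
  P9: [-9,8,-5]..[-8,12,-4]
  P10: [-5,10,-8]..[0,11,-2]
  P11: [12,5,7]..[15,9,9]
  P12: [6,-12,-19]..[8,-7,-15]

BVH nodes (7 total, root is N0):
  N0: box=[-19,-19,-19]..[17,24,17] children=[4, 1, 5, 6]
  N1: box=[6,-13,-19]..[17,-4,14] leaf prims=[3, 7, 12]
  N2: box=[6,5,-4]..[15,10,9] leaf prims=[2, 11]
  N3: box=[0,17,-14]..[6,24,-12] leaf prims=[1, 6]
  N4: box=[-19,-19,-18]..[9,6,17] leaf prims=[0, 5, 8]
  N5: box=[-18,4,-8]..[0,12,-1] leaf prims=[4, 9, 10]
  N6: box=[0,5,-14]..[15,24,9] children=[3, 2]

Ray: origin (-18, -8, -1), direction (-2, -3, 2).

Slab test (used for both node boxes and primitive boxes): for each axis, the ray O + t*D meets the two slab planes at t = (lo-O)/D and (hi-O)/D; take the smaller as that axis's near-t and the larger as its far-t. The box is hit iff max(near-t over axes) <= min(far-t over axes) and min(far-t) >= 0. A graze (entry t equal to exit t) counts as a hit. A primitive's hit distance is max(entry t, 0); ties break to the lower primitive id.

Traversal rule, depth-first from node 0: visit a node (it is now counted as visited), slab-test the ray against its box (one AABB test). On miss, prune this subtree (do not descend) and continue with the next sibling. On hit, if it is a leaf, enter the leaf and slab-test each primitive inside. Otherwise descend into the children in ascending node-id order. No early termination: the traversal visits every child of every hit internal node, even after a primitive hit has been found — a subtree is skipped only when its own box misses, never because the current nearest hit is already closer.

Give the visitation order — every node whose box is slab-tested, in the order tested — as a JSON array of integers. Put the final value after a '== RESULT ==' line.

Trace the traversal:
N0 x:[-35/2,1/2] y:[-32/3,11/3] z:[-9,9] -> hit [-9,1/2], descend [1, 4, 5, 6]
  N1 x:[-35/2,-12] y:[-4/3,5/3] z:[-9,15/2] -> miss, prune
  N4 x:[-27/2,1/2] y:[-14/3,11/3] z:[-17/2,9] -> hit [-14/3,1/2] leaf, test {P0(miss), P5(miss), P8(miss)}
  N5 x:[-9,0] y:[-20/3,-4] z:[-7/2,0] -> miss, prune
  N6 x:[-33/2,-9] y:[-32/3,-13/3] z:[-13/2,5] -> miss, prune

Summary -> nodes [0, 1, 4, 5, 6]; box-tests=5; leaf-entries=1; first=miss

== RESULT ==
[0, 1, 4, 5, 6]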